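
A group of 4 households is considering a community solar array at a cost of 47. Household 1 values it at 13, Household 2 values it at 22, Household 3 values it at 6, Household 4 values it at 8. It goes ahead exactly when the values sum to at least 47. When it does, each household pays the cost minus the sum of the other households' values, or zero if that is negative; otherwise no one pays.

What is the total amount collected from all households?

41

Total value 49 ≥ cost 47, so it is built.
Household 1: others sum to 36; max(0, 47 - 36) = 11.
Household 2: others sum to 27; max(0, 47 - 27) = 20.
Household 3: others sum to 43; max(0, 47 - 43) = 4.
Household 4: others sum to 41; max(0, 47 - 41) = 6.
Total collected = 11 + 20 + 4 + 6 = 41.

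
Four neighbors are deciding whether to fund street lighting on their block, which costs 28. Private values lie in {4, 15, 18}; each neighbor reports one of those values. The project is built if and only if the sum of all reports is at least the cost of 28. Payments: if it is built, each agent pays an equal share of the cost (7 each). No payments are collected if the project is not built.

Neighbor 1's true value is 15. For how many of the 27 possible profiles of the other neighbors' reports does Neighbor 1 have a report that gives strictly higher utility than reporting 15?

Others report (4, 4, 4): truth gives 0; report 18 gives 8 > 0. Violating.
Others report (4, 4, 15): truth gives 8; no alternative beats it.
Others report (4, 4, 18): truth gives 8; no alternative beats it.
(Checking all 27 profiles: 1 has a profitable deviation, 26 do not.)

1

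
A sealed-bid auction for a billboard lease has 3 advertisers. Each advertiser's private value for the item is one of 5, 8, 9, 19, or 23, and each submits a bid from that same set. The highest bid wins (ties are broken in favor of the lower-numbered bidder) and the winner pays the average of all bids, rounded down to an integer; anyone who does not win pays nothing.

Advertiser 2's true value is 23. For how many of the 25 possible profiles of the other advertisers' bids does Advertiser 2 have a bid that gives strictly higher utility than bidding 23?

12

Others bid (5, 5): truth gives 12; bid 8 gives 17 > 12. Violating.
Others bid (5, 8): truth gives 11; bid 8 gives 16 > 11. Violating.
Others bid (5, 9): truth gives 11; bid 9 gives 16 > 11. Violating.
Others bid (5, 19): truth gives 8; bid 19 gives 9 > 8. Violating.
Others bid (5, 23): truth gives 6; no alternative beats it.
Others bid (8, 23): truth gives 5; no alternative beats it.
(Checking all 25 profiles: 12 have a profitable deviation, 13 do not.)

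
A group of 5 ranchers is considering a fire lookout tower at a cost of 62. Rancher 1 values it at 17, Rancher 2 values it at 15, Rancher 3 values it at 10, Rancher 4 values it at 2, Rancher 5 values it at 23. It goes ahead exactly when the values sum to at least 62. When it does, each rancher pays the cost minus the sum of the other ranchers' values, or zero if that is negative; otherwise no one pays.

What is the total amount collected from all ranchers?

Total value 67 ≥ cost 62, so it is built.
Rancher 1: others sum to 50; max(0, 62 - 50) = 12.
Rancher 2: others sum to 52; max(0, 62 - 52) = 10.
Rancher 3: others sum to 57; max(0, 62 - 57) = 5.
Rancher 4: others sum to 65; max(0, 62 - 65) = 0.
Rancher 5: others sum to 44; max(0, 62 - 44) = 18.
Total collected = 12 + 10 + 5 + 0 + 18 = 45.

45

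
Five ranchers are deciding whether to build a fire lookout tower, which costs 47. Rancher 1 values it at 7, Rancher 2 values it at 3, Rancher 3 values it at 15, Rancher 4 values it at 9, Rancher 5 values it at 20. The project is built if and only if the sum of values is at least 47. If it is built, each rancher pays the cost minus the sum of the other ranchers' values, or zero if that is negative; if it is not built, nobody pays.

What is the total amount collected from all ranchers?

Total value 54 ≥ cost 47, so it is built.
Rancher 1: others sum to 47; max(0, 47 - 47) = 0.
Rancher 2: others sum to 51; max(0, 47 - 51) = 0.
Rancher 3: others sum to 39; max(0, 47 - 39) = 8.
Rancher 4: others sum to 45; max(0, 47 - 45) = 2.
Rancher 5: others sum to 34; max(0, 47 - 34) = 13.
Total collected = 0 + 0 + 8 + 2 + 13 = 23.

23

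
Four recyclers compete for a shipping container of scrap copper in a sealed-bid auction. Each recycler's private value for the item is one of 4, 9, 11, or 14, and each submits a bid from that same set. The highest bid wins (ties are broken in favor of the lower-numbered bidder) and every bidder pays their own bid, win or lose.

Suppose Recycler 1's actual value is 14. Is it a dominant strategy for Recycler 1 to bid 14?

Consider the case where Recycler 2 bids 4, Recycler 3 bids 4 and Recycler 4 bids 4.
Truthful bid 14: wins, pays 14, utility 14 - 14 = 0.
Bid 4 instead: wins, pays 4, utility 14 - 4 = 10.
Since 10 > 0, bidding 4 is strictly better here, so truthful bidding is not dominant.

No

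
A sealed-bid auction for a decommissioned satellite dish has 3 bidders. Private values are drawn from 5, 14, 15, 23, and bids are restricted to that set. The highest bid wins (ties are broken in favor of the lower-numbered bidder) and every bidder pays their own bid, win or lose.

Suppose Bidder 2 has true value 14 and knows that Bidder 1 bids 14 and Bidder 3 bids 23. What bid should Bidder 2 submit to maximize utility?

Bid 5: loses but pays 5, utility -5.
Bid 14: loses but pays 14, utility -14.
Bid 15: loses but pays 15, utility -15.
Bid 23: wins, pays 23, utility 14 - 23 = -9.
The best choice is 5 with utility -5.

5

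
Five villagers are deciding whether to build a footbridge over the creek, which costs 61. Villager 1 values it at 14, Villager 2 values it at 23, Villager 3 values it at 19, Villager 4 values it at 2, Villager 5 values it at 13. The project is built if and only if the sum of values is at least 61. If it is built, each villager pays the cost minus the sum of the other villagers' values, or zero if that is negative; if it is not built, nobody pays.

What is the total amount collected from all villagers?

Total value 71 ≥ cost 61, so it is built.
Villager 1: others sum to 57; max(0, 61 - 57) = 4.
Villager 2: others sum to 48; max(0, 61 - 48) = 13.
Villager 3: others sum to 52; max(0, 61 - 52) = 9.
Villager 4: others sum to 69; max(0, 61 - 69) = 0.
Villager 5: others sum to 58; max(0, 61 - 58) = 3.
Total collected = 4 + 13 + 9 + 0 + 3 = 29.

29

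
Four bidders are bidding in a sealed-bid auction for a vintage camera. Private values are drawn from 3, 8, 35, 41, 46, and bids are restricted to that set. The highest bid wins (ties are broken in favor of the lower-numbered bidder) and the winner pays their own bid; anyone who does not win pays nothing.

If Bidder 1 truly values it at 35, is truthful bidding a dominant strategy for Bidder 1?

Consider the case where Bidder 2 bids 3, Bidder 3 bids 3 and Bidder 4 bids 3.
Truthful bid 35: wins, pays 35, utility 35 - 35 = 0.
Bid 3 instead: wins, pays 3, utility 35 - 3 = 32.
Since 32 > 0, bidding 3 is strictly better here, so truthful bidding is not dominant.

No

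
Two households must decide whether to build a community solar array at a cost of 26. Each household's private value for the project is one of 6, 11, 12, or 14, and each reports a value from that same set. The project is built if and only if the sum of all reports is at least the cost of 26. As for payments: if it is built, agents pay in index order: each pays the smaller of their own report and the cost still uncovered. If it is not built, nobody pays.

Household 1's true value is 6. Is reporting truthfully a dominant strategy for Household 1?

Check each profile of the others' reports and compare truth against every alternative report.
Others report (6): truth gives 0, best alternative gives 0.
Others report (11): truth gives 0, best alternative gives 0.
Others report (12): truth gives 0, best alternative gives 0.
Others report (14): truth gives 0, best alternative gives 0.
In every case the truthful report is at least as good as any alternative, so it is a dominant strategy.

Yes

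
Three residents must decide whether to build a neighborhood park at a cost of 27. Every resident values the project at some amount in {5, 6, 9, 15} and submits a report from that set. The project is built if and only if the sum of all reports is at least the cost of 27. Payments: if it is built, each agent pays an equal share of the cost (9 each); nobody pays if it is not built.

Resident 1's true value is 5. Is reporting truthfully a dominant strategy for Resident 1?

Check each profile of the others' reports and compare truth against every alternative report.
Others report (6, 15): truth gives 0, best alternative gives -4.
Others report (15, 6): truth gives 0, best alternative gives -4.
Others report (9, 15): truth gives -4, best alternative gives -4.
Others report (15, 9): truth gives -4, best alternative gives -4.
Others report (15, 15): truth gives -4, best alternative gives -4.
Others report (5, 5): truth gives 0, best alternative gives 0.
(Remaining 10 profiles checked similarly; truth is weakly best in each.)
In every case the truthful report is at least as good as any alternative, so it is a dominant strategy.

Yes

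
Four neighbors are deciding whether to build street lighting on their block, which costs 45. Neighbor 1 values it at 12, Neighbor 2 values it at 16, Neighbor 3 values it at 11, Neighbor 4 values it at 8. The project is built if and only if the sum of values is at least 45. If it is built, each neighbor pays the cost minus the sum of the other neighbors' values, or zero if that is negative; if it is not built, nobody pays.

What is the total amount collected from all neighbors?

39

Total value 47 ≥ cost 45, so it is built.
Neighbor 1: others sum to 35; max(0, 45 - 35) = 10.
Neighbor 2: others sum to 31; max(0, 45 - 31) = 14.
Neighbor 3: others sum to 36; max(0, 45 - 36) = 9.
Neighbor 4: others sum to 39; max(0, 45 - 39) = 6.
Total collected = 10 + 14 + 9 + 6 = 39.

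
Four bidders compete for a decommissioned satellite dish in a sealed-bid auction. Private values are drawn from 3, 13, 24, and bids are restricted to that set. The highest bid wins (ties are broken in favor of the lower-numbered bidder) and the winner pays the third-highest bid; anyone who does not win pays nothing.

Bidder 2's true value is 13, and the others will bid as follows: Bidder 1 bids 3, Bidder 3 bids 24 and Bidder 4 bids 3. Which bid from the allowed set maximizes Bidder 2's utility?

24

Bid 3: loses, pays 0, utility 0.
Bid 13: loses, pays 0, utility 0.
Bid 24: wins, pays 3, utility 13 - 3 = 10.
The best choice is 24 with utility 10.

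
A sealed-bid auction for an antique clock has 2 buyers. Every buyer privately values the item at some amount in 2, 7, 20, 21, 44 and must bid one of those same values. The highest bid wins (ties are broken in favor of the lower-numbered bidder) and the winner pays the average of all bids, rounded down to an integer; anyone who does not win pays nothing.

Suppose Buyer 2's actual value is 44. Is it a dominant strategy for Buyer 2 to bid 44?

No

Consider the case where Buyer 1 bids 2.
Truthful bid 44: wins, pays 23, utility 44 - 23 = 21.
Bid 7 instead: wins, pays 4, utility 44 - 4 = 40.
Since 40 > 21, bidding 7 is strictly better here, so truthful bidding is not dominant.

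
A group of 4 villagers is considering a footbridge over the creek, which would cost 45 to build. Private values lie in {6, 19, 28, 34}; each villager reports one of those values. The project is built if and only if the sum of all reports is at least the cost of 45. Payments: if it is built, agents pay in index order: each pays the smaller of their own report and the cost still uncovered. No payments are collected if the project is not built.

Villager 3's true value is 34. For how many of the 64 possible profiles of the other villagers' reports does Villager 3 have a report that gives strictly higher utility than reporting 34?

24

Others report (6, 6, 6): truth gives 1; report 28 gives 6 > 1. Violating.
Others report (6, 6, 19): truth gives 1; report 19 gives 15 > 1. Violating.
Others report (6, 6, 28): truth gives 1; report 6 gives 28 > 1. Violating.
Others report (6, 6, 34): truth gives 1; report 6 gives 28 > 1. Violating.
Others report (6, 34, 6): truth gives 29; no alternative beats it.
Others report (6, 34, 19): truth gives 29; no alternative beats it.
(Checking all 64 profiles: 24 have a profitable deviation, 40 do not.)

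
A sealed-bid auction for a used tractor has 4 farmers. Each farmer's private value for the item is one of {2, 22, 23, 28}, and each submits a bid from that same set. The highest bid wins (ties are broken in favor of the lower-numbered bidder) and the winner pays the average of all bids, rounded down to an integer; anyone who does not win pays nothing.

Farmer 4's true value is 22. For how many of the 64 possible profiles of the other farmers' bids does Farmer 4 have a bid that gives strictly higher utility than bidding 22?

Others bid (2, 2, 22): truth gives 0; bid 23 gives 10 > 0. Violating.
Others bid (2, 2, 23): truth gives 0; bid 28 gives 9 > 0. Violating.
Others bid (2, 22, 2): truth gives 0; bid 23 gives 10 > 0. Violating.
Others bid (2, 22, 22): truth gives 0; bid 23 gives 5 > 0. Violating.
Others bid (2, 2, 2): truth gives 15; no alternative beats it.
Others bid (2, 2, 28): truth gives 0; no alternative beats it.
(Checking all 64 profiles: 18 have a profitable deviation, 46 do not.)

18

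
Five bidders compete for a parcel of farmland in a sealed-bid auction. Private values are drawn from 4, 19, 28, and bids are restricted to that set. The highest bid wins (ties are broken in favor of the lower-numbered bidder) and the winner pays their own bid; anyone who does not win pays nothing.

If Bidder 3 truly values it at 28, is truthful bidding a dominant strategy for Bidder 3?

Consider the case where Bidder 1 bids 4, Bidder 2 bids 4, Bidder 4 bids 4 and Bidder 5 bids 4.
Truthful bid 28: wins, pays 28, utility 28 - 28 = 0.
Bid 19 instead: wins, pays 19, utility 28 - 19 = 9.
Since 9 > 0, bidding 19 is strictly better here, so truthful bidding is not dominant.

No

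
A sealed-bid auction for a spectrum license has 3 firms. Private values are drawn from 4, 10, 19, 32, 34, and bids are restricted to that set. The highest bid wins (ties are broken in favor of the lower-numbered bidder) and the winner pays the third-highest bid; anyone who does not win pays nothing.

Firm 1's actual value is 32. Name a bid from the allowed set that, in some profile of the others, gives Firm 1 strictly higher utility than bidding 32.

Suppose Firm 2 bids 4 and Firm 3 bids 34.
Bid 32: loses, pays 0, utility 0.
Bid 34: wins, pays 4, utility 32 - 4 = 28.
So bidding 34 beats truth here (28 > 0).

34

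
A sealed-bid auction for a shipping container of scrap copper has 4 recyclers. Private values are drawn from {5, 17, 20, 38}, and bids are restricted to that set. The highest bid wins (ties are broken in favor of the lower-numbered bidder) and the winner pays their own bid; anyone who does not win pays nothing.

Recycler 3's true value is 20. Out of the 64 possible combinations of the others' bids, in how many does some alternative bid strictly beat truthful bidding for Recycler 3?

2

Others bid (5, 5, 5): truth gives 0; bid 17 gives 3 > 0. Violating.
Others bid (5, 5, 17): truth gives 0; bid 17 gives 3 > 0. Violating.
Others bid (5, 5, 20): truth gives 0; no alternative beats it.
Others bid (5, 5, 38): truth gives 0; no alternative beats it.
(Checking all 64 profiles: 2 have a profitable deviation, 62 do not.)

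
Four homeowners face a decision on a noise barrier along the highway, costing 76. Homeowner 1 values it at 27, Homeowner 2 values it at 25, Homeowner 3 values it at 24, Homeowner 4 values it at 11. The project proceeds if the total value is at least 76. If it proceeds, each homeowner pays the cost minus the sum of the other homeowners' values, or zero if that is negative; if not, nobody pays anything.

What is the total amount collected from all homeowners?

43

Total value 87 ≥ cost 76, so it is built.
Homeowner 1: others sum to 60; max(0, 76 - 60) = 16.
Homeowner 2: others sum to 62; max(0, 76 - 62) = 14.
Homeowner 3: others sum to 63; max(0, 76 - 63) = 13.
Homeowner 4: others sum to 76; max(0, 76 - 76) = 0.
Total collected = 16 + 14 + 13 + 0 = 43.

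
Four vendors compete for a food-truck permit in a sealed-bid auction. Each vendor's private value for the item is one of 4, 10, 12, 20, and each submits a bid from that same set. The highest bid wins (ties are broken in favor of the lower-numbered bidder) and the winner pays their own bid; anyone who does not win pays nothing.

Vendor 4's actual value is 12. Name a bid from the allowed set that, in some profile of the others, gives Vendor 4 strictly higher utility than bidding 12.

Suppose Vendor 1 bids 4, Vendor 2 bids 4 and Vendor 3 bids 4.
Bid 12: wins, pays 12, utility 12 - 12 = 0.
Bid 10: wins, pays 10, utility 12 - 10 = 2.
So bidding 10 beats truth here (2 > 0).

10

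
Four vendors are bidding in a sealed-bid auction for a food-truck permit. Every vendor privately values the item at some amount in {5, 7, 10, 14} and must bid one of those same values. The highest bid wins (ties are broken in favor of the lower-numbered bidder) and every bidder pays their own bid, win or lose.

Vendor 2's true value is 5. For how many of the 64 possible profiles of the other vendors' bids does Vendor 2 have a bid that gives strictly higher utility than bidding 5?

4

Others bid (5, 5, 5): truth gives -5; bid 7 gives -2 > -5. Violating.
Others bid (5, 5, 7): truth gives -5; bid 7 gives -2 > -5. Violating.
Others bid (5, 7, 5): truth gives -5; bid 7 gives -2 > -5. Violating.
Others bid (5, 7, 7): truth gives -5; bid 7 gives -2 > -5. Violating.
Others bid (5, 5, 10): truth gives -5; no alternative beats it.
Others bid (5, 5, 14): truth gives -5; no alternative beats it.
(Checking all 64 profiles: 4 have a profitable deviation, 60 do not.)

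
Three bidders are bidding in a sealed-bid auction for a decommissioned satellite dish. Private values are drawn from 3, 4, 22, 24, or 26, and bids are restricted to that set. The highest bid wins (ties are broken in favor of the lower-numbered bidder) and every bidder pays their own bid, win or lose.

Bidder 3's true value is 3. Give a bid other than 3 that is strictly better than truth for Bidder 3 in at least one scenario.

4

Suppose Bidder 1 bids 3 and Bidder 2 bids 3.
Bid 3: loses but pays 3, utility -3.
Bid 4: wins, pays 4, utility 3 - 4 = -1.
So bidding 4 beats truth here (-1 > -3).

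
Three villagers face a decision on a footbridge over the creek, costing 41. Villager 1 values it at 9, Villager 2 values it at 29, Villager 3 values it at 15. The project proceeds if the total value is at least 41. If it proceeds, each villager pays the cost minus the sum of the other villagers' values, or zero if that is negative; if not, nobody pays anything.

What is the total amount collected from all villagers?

20

Total value 53 ≥ cost 41, so it is built.
Villager 1: others sum to 44; max(0, 41 - 44) = 0.
Villager 2: others sum to 24; max(0, 41 - 24) = 17.
Villager 3: others sum to 38; max(0, 41 - 38) = 3.
Total collected = 0 + 17 + 3 = 20.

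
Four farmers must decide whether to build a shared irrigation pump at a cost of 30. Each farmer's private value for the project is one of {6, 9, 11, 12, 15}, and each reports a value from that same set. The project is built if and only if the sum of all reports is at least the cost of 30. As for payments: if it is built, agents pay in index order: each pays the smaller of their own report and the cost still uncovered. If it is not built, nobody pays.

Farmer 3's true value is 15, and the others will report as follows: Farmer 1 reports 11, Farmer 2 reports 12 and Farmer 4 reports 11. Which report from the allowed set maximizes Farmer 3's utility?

Report 6: project built, pays 6, utility 15 - 6 = 9.
Report 9: project built, pays 7, utility 15 - 7 = 8.
Report 11: project built, pays 7, utility 15 - 7 = 8.
Report 12: project built, pays 7, utility 15 - 7 = 8.
Report 15: project built, pays 7, utility 15 - 7 = 8.
The best choice is 6 with utility 9.

6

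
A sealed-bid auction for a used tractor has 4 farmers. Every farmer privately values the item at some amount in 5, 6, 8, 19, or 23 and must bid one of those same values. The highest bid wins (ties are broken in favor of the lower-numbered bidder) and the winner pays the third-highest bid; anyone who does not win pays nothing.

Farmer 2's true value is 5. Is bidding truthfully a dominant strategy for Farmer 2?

Yes

Check each profile of the others' bids and compare truth against every alternative bid.
Others bid (5, 6, 6): truth gives 0, best alternative gives -1.
Others bid (5, 5, 5): truth gives 0, best alternative gives 0.
Others bid (5, 5, 6): truth gives 0, best alternative gives 0.
Others bid (5, 5, 8): truth gives 0, best alternative gives 0.
Others bid (5, 5, 19): truth gives 0, best alternative gives 0.
Others bid (5, 5, 23): truth gives 0, best alternative gives 0.
(Remaining 119 profiles checked similarly; truth is weakly best in each.)
In every case the truthful bid is at least as good as any alternative, so it is a dominant strategy.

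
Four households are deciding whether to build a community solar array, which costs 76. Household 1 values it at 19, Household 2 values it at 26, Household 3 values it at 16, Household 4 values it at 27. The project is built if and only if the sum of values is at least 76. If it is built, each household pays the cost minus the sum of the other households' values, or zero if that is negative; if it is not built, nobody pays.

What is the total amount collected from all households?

40

Total value 88 ≥ cost 76, so it is built.
Household 1: others sum to 69; max(0, 76 - 69) = 7.
Household 2: others sum to 62; max(0, 76 - 62) = 14.
Household 3: others sum to 72; max(0, 76 - 72) = 4.
Household 4: others sum to 61; max(0, 76 - 61) = 15.
Total collected = 7 + 14 + 4 + 15 = 40.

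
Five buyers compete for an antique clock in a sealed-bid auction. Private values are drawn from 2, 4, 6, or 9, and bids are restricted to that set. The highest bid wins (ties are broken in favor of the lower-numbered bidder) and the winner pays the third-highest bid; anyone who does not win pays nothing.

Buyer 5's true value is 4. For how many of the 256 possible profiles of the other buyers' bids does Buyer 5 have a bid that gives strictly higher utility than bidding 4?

8

Others bid (2, 2, 2, 4): truth gives 0; bid 6 gives 2 > 0. Violating.
Others bid (2, 2, 2, 6): truth gives 0; bid 9 gives 2 > 0. Violating.
Others bid (2, 2, 4, 2): truth gives 0; bid 6 gives 2 > 0. Violating.
Others bid (2, 2, 6, 2): truth gives 0; bid 9 gives 2 > 0. Violating.
Others bid (2, 2, 2, 2): truth gives 2; no alternative beats it.
Others bid (2, 2, 2, 9): truth gives 0; no alternative beats it.
(Checking all 256 profiles: 8 have a profitable deviation, 248 do not.)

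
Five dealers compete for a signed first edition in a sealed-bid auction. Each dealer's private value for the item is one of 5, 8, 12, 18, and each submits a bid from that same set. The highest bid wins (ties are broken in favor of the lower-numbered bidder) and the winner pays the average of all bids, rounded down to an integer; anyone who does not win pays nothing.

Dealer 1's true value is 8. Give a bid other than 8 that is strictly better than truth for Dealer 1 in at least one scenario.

Suppose Dealer 2 bids 5, Dealer 3 bids 5, Dealer 4 bids 5 and Dealer 5 bids 12.
Bid 8: loses, pays 0, utility 0.
Bid 12: wins, pays 7, utility 8 - 7 = 1.
So bidding 12 beats truth here (1 > 0).

12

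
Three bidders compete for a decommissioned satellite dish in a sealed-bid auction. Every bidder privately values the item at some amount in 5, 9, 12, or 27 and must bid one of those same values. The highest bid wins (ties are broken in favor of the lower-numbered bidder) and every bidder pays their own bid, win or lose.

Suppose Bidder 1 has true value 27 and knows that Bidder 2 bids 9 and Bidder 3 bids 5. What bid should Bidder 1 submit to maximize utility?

9

Bid 5: loses but pays 5, utility -5.
Bid 9: wins, pays 9, utility 27 - 9 = 18.
Bid 12: wins, pays 12, utility 27 - 12 = 15.
Bid 27: wins, pays 27, utility 27 - 27 = 0.
The best choice is 9 with utility 18.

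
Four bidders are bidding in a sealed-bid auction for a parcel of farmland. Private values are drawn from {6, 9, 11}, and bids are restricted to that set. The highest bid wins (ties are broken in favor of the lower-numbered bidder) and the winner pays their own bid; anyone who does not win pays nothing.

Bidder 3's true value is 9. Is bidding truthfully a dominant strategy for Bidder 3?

Yes

Check each profile of the others' bids and compare truth against every alternative bid.
Others bid (6, 6, 6): truth gives 0, best alternative gives 0.
Others bid (6, 6, 9): truth gives 0, best alternative gives 0.
Others bid (6, 6, 11): truth gives 0, best alternative gives 0.
Others bid (6, 9, 6): truth gives 0, best alternative gives 0.
Others bid (6, 9, 9): truth gives 0, best alternative gives 0.
Others bid (6, 9, 11): truth gives 0, best alternative gives 0.
(Remaining 21 profiles checked similarly; truth is weakly best in each.)
In every case the truthful bid is at least as good as any alternative, so it is a dominant strategy.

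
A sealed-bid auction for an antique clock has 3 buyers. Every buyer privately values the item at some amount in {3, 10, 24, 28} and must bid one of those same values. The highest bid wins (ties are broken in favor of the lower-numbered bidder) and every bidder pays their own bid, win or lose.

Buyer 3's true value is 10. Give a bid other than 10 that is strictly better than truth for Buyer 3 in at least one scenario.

Suppose Buyer 1 bids 3 and Buyer 2 bids 10.
Bid 10: loses but pays 10, utility -10.
Bid 3: loses but pays 3, utility -3.
So bidding 3 beats truth here (-3 > -10).

3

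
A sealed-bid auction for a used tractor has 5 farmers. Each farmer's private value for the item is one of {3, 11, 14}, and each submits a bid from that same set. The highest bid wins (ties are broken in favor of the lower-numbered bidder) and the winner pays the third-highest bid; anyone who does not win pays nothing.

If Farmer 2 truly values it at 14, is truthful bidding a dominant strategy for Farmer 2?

Check each profile of the others' bids and compare truth against every alternative bid.
Others bid (3, 3, 3, 14): truth gives 11, best alternative gives 0.
Others bid (3, 3, 14, 3): truth gives 11, best alternative gives 0.
Others bid (3, 14, 3, 3): truth gives 11, best alternative gives 0.
Others bid (11, 3, 3, 3): truth gives 11, best alternative gives 0.
Others bid (3, 3, 11, 14): truth gives 3, best alternative gives 0.
Others bid (3, 3, 14, 11): truth gives 3, best alternative gives 0.
(Remaining 75 profiles checked similarly; truth is weakly best in each.)
In every case the truthful bid is at least as good as any alternative, so it is a dominant strategy.

Yes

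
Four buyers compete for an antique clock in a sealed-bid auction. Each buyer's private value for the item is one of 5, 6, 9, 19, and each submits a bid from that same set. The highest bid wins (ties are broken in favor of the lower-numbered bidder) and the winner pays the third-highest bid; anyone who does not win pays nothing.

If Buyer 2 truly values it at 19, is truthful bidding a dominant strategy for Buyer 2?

Yes

Check each profile of the others' bids and compare truth against every alternative bid.
Others bid (5, 5, 19): truth gives 14, best alternative gives 0.
Others bid (5, 19, 5): truth gives 14, best alternative gives 0.
Others bid (9, 5, 5): truth gives 14, best alternative gives 0.
Others bid (5, 6, 19): truth gives 13, best alternative gives 0.
Others bid (5, 19, 6): truth gives 13, best alternative gives 0.
Others bid (6, 5, 19): truth gives 13, best alternative gives 0.
(Remaining 58 profiles checked similarly; truth is weakly best in each.)
In every case the truthful bid is at least as good as any alternative, so it is a dominant strategy.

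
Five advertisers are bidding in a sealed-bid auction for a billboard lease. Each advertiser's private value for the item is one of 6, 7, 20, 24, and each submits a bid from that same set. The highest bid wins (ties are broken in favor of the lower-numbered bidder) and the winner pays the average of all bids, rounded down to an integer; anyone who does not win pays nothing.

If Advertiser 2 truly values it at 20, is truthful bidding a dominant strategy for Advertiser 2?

No

Consider the case where Advertiser 1 bids 6, Advertiser 3 bids 6, Advertiser 4 bids 6 and Advertiser 5 bids 6.
Truthful bid 20: wins, pays 8, utility 20 - 8 = 12.
Bid 7 instead: wins, pays 6, utility 20 - 6 = 14.
Since 14 > 12, bidding 7 is strictly better here, so truthful bidding is not dominant.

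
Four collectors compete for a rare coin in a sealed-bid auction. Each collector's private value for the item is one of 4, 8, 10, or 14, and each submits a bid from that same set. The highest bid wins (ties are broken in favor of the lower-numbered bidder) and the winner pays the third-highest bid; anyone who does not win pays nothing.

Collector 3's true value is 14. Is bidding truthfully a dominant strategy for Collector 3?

Yes

Check each profile of the others' bids and compare truth against every alternative bid.
Others bid (4, 4, 14): truth gives 10, best alternative gives 0.
Others bid (4, 10, 4): truth gives 10, best alternative gives 0.
Others bid (10, 4, 4): truth gives 10, best alternative gives 0.
Others bid (4, 8, 14): truth gives 6, best alternative gives 0.
Others bid (4, 10, 8): truth gives 6, best alternative gives 0.
Others bid (8, 4, 14): truth gives 6, best alternative gives 0.
(Remaining 58 profiles checked similarly; truth is weakly best in each.)
In every case the truthful bid is at least as good as any alternative, so it is a dominant strategy.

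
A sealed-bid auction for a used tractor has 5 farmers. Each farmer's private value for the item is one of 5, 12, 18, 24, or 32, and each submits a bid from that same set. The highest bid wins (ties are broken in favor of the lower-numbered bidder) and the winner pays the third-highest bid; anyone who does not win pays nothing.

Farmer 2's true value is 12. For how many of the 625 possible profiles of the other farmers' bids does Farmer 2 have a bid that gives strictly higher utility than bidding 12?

Others bid (5, 5, 5, 18): truth gives 0; bid 18 gives 7 > 0. Violating.
Others bid (5, 5, 5, 24): truth gives 0; bid 24 gives 7 > 0. Violating.
Others bid (5, 5, 5, 32): truth gives 0; bid 32 gives 7 > 0. Violating.
Others bid (5, 5, 18, 5): truth gives 0; bid 18 gives 7 > 0. Violating.
Others bid (5, 5, 5, 5): truth gives 7; no alternative beats it.
Others bid (5, 5, 5, 12): truth gives 7; no alternative beats it.
(Checking all 625 profiles: 12 have a profitable deviation, 613 do not.)

12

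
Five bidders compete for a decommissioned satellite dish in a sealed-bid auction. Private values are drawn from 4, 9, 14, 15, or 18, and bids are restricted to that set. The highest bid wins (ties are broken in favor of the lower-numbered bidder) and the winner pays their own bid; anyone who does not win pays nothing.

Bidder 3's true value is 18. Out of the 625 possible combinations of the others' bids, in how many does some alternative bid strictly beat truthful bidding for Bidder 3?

144

Others bid (4, 4, 4, 4): truth gives 0; bid 9 gives 9 > 0. Violating.
Others bid (4, 4, 4, 9): truth gives 0; bid 9 gives 9 > 0. Violating.
Others bid (4, 4, 4, 14): truth gives 0; bid 14 gives 4 > 0. Violating.
Others bid (4, 4, 4, 15): truth gives 0; bid 15 gives 3 > 0. Violating.
Others bid (4, 4, 4, 18): truth gives 0; no alternative beats it.
Others bid (4, 4, 9, 18): truth gives 0; no alternative beats it.
(Checking all 625 profiles: 144 have a profitable deviation, 481 do not.)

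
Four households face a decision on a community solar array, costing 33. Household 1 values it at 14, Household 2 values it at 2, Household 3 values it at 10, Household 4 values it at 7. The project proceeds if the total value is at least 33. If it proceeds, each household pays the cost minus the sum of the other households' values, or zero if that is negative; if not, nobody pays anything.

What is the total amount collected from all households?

Total value 33 ≥ cost 33, so it is built.
Household 1: others sum to 19; max(0, 33 - 19) = 14.
Household 2: others sum to 31; max(0, 33 - 31) = 2.
Household 3: others sum to 23; max(0, 33 - 23) = 10.
Household 4: others sum to 26; max(0, 33 - 26) = 7.
Total collected = 14 + 2 + 10 + 7 = 33.

33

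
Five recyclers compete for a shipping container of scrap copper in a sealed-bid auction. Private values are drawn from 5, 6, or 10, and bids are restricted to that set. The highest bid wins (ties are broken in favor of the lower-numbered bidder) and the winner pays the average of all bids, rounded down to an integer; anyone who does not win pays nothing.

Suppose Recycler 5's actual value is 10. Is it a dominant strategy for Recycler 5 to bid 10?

No

Consider the case where Recycler 1 bids 5, Recycler 2 bids 5, Recycler 3 bids 5 and Recycler 4 bids 5.
Truthful bid 10: wins, pays 6, utility 10 - 6 = 4.
Bid 6 instead: wins, pays 5, utility 10 - 5 = 5.
Since 5 > 4, bidding 6 is strictly better here, so truthful bidding is not dominant.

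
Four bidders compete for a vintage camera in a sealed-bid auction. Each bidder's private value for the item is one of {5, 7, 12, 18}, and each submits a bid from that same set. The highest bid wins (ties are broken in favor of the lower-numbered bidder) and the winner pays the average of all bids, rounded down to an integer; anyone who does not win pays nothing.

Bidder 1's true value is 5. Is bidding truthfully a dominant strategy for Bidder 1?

Yes

Check each profile of the others' bids and compare truth against every alternative bid.
Others bid (7, 7, 7): truth gives 0, best alternative gives -2.
Others bid (5, 5, 7): truth gives 0, best alternative gives -1.
Others bid (5, 7, 5): truth gives 0, best alternative gives -1.
Others bid (5, 7, 7): truth gives 0, best alternative gives -1.
Others bid (7, 5, 5): truth gives 0, best alternative gives -1.
Others bid (7, 5, 7): truth gives 0, best alternative gives -1.
(Remaining 58 profiles checked similarly; truth is weakly best in each.)
In every case the truthful bid is at least as good as any alternative, so it is a dominant strategy.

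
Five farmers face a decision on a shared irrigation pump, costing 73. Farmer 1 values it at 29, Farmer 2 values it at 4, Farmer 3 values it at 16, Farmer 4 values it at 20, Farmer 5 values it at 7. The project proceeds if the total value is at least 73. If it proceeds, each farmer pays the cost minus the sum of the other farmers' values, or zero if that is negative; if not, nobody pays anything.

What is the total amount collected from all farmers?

Total value 76 ≥ cost 73, so it is built.
Farmer 1: others sum to 47; max(0, 73 - 47) = 26.
Farmer 2: others sum to 72; max(0, 73 - 72) = 1.
Farmer 3: others sum to 60; max(0, 73 - 60) = 13.
Farmer 4: others sum to 56; max(0, 73 - 56) = 17.
Farmer 5: others sum to 69; max(0, 73 - 69) = 4.
Total collected = 26 + 1 + 13 + 17 + 4 = 61.

61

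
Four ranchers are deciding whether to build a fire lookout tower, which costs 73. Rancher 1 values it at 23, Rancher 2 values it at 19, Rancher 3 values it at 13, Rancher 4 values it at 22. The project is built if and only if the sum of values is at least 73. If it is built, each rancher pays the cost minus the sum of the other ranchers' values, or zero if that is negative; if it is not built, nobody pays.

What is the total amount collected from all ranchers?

Total value 77 ≥ cost 73, so it is built.
Rancher 1: others sum to 54; max(0, 73 - 54) = 19.
Rancher 2: others sum to 58; max(0, 73 - 58) = 15.
Rancher 3: others sum to 64; max(0, 73 - 64) = 9.
Rancher 4: others sum to 55; max(0, 73 - 55) = 18.
Total collected = 19 + 15 + 9 + 18 = 61.

61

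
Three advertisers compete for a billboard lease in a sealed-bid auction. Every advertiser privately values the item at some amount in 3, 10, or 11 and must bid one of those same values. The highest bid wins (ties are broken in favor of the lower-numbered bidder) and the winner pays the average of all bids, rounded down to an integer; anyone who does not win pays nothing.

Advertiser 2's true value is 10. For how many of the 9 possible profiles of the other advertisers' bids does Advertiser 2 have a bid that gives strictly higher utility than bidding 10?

2

Others bid (3, 11): truth gives 0; bid 11 gives 2 > 0. Violating.
Others bid (10, 3): truth gives 0; bid 11 gives 2 > 0. Violating.
Others bid (3, 3): truth gives 5; no alternative beats it.
Others bid (3, 10): truth gives 3; no alternative beats it.
(Checking all 9 profiles: 2 have a profitable deviation, 7 do not.)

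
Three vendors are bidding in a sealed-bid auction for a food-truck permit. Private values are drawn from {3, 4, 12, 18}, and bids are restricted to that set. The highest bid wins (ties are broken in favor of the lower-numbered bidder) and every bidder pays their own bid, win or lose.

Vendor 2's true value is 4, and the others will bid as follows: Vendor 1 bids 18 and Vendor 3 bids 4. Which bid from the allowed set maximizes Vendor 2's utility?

3

Bid 3: loses but pays 3, utility -3.
Bid 4: loses but pays 4, utility -4.
Bid 12: loses but pays 12, utility -12.
Bid 18: loses but pays 18, utility -18.
The best choice is 3 with utility -3.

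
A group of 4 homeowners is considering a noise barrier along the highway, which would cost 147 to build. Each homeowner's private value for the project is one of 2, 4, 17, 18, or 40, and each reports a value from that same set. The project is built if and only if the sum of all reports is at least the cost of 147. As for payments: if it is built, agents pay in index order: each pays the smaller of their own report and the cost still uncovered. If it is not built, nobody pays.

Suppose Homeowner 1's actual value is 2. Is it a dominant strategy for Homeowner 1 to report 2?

Yes

Check each profile of the others' reports and compare truth against every alternative report.
Others report (2, 2, 2): truth gives 0, best alternative gives 0.
Others report (2, 2, 4): truth gives 0, best alternative gives 0.
Others report (2, 2, 17): truth gives 0, best alternative gives 0.
Others report (2, 2, 18): truth gives 0, best alternative gives 0.
Others report (2, 2, 40): truth gives 0, best alternative gives 0.
Others report (2, 4, 2): truth gives 0, best alternative gives 0.
(Remaining 119 profiles checked similarly; truth is weakly best in each.)
In every case the truthful report is at least as good as any alternative, so it is a dominant strategy.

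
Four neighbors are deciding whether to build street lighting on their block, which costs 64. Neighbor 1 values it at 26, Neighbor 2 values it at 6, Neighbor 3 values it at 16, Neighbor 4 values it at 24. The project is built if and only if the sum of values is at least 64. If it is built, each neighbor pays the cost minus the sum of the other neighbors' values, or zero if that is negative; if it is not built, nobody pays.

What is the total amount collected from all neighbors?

42

Total value 72 ≥ cost 64, so it is built.
Neighbor 1: others sum to 46; max(0, 64 - 46) = 18.
Neighbor 2: others sum to 66; max(0, 64 - 66) = 0.
Neighbor 3: others sum to 56; max(0, 64 - 56) = 8.
Neighbor 4: others sum to 48; max(0, 64 - 48) = 16.
Total collected = 18 + 0 + 8 + 16 = 42.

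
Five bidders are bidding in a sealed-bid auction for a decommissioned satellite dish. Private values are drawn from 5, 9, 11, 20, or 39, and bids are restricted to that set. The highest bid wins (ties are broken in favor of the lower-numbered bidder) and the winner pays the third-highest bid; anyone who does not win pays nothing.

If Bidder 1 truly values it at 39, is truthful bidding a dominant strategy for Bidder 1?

Check each profile of the others' bids and compare truth against every alternative bid.
Others bid (5, 5, 5, 39): truth gives 34, best alternative gives 0.
Others bid (5, 5, 39, 5): truth gives 34, best alternative gives 0.
Others bid (5, 39, 5, 5): truth gives 34, best alternative gives 0.
Others bid (39, 5, 5, 5): truth gives 34, best alternative gives 0.
Others bid (5, 5, 9, 39): truth gives 30, best alternative gives 0.
Others bid (5, 5, 39, 9): truth gives 30, best alternative gives 0.
(Remaining 619 profiles checked similarly; truth is weakly best in each.)
In every case the truthful bid is at least as good as any alternative, so it is a dominant strategy.

Yes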